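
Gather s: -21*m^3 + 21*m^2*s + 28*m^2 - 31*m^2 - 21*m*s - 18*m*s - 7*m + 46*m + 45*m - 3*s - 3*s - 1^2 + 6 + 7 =-21*m^3 - 3*m^2 + 84*m + s*(21*m^2 - 39*m - 6) + 12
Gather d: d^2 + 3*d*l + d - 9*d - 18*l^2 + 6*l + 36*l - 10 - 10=d^2 + d*(3*l - 8) - 18*l^2 + 42*l - 20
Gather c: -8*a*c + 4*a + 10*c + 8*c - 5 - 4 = 4*a + c*(18 - 8*a) - 9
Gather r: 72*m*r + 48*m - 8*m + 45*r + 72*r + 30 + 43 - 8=40*m + r*(72*m + 117) + 65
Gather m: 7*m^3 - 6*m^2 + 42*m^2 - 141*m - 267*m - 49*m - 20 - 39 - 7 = 7*m^3 + 36*m^2 - 457*m - 66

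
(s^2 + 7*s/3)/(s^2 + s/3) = (3*s + 7)/(3*s + 1)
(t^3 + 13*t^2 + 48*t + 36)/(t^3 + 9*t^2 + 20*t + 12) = (t + 6)/(t + 2)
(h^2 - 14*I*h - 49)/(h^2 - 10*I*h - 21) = (h - 7*I)/(h - 3*I)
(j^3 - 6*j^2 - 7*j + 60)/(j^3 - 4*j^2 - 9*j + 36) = (j - 5)/(j - 3)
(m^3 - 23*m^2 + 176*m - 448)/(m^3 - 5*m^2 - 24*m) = (m^2 - 15*m + 56)/(m*(m + 3))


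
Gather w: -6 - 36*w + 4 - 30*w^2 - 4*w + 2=-30*w^2 - 40*w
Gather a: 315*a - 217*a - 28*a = 70*a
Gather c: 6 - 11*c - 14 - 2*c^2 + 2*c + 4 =-2*c^2 - 9*c - 4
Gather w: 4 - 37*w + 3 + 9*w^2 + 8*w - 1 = 9*w^2 - 29*w + 6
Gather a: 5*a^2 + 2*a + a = 5*a^2 + 3*a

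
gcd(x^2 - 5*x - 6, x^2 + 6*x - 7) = 1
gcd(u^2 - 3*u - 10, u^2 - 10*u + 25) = u - 5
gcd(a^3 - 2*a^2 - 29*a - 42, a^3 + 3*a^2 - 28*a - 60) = a + 2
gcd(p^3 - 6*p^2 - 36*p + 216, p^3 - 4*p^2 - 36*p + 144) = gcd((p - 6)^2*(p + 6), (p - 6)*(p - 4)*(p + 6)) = p^2 - 36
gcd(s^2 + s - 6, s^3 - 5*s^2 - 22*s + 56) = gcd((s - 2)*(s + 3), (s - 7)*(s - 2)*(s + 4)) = s - 2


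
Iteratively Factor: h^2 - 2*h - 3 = (h + 1)*(h - 3)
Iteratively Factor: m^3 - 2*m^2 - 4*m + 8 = (m - 2)*(m^2 - 4) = (m - 2)^2*(m + 2)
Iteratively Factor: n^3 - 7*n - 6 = (n - 3)*(n^2 + 3*n + 2) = (n - 3)*(n + 2)*(n + 1)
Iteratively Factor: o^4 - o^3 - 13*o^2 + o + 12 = (o + 3)*(o^3 - 4*o^2 - o + 4) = (o - 1)*(o + 3)*(o^2 - 3*o - 4) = (o - 1)*(o + 1)*(o + 3)*(o - 4)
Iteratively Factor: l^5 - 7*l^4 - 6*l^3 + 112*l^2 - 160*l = (l - 4)*(l^4 - 3*l^3 - 18*l^2 + 40*l) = (l - 4)*(l - 2)*(l^3 - l^2 - 20*l) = (l - 5)*(l - 4)*(l - 2)*(l^2 + 4*l) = (l - 5)*(l - 4)*(l - 2)*(l + 4)*(l)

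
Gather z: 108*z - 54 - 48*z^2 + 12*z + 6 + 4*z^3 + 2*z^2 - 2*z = 4*z^3 - 46*z^2 + 118*z - 48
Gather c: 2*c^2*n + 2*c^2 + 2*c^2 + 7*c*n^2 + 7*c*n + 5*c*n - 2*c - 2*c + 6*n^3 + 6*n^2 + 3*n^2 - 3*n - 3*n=c^2*(2*n + 4) + c*(7*n^2 + 12*n - 4) + 6*n^3 + 9*n^2 - 6*n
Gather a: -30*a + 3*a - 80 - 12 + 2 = -27*a - 90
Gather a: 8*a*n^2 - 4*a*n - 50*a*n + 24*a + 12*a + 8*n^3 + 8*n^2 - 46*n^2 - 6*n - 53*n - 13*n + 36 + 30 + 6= a*(8*n^2 - 54*n + 36) + 8*n^3 - 38*n^2 - 72*n + 72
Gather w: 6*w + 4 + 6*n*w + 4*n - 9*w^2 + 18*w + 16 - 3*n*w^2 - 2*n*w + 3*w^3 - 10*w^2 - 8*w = 4*n + 3*w^3 + w^2*(-3*n - 19) + w*(4*n + 16) + 20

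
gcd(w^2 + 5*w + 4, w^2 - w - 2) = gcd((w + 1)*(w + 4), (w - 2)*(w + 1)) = w + 1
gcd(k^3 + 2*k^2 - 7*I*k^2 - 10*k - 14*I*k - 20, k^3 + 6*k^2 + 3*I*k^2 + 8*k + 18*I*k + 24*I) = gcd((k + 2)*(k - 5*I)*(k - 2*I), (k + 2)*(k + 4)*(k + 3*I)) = k + 2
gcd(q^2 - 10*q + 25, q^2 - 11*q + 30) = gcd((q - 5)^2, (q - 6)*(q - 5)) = q - 5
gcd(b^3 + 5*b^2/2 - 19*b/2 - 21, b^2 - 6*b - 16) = b + 2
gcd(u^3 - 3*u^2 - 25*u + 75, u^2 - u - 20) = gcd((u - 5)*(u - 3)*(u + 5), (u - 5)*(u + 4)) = u - 5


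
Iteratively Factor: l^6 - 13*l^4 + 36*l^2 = (l - 2)*(l^5 + 2*l^4 - 9*l^3 - 18*l^2) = l*(l - 2)*(l^4 + 2*l^3 - 9*l^2 - 18*l) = l*(l - 3)*(l - 2)*(l^3 + 5*l^2 + 6*l) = l*(l - 3)*(l - 2)*(l + 3)*(l^2 + 2*l) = l^2*(l - 3)*(l - 2)*(l + 3)*(l + 2)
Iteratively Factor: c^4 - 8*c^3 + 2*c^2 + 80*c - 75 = (c + 3)*(c^3 - 11*c^2 + 35*c - 25) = (c - 1)*(c + 3)*(c^2 - 10*c + 25) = (c - 5)*(c - 1)*(c + 3)*(c - 5)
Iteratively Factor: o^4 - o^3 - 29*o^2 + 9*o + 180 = (o + 3)*(o^3 - 4*o^2 - 17*o + 60) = (o - 3)*(o + 3)*(o^2 - o - 20) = (o - 3)*(o + 3)*(o + 4)*(o - 5)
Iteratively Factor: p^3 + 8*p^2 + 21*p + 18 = (p + 3)*(p^2 + 5*p + 6) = (p + 2)*(p + 3)*(p + 3)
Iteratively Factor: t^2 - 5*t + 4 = (t - 4)*(t - 1)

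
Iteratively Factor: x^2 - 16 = (x + 4)*(x - 4)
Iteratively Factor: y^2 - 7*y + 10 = (y - 5)*(y - 2)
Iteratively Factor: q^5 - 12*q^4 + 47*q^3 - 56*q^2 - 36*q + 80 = (q - 2)*(q^4 - 10*q^3 + 27*q^2 - 2*q - 40) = (q - 5)*(q - 2)*(q^3 - 5*q^2 + 2*q + 8) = (q - 5)*(q - 2)*(q + 1)*(q^2 - 6*q + 8) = (q - 5)*(q - 2)^2*(q + 1)*(q - 4)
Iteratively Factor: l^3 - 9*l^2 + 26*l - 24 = (l - 2)*(l^2 - 7*l + 12) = (l - 3)*(l - 2)*(l - 4)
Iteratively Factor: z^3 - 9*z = (z)*(z^2 - 9) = z*(z + 3)*(z - 3)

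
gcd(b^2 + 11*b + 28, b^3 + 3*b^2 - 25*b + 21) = b + 7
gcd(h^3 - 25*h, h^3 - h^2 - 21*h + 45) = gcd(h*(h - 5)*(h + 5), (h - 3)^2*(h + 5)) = h + 5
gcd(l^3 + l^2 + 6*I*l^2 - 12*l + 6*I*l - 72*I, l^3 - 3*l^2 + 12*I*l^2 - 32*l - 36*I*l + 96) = l - 3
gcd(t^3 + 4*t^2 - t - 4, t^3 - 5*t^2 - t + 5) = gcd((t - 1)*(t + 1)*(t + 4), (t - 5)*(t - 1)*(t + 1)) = t^2 - 1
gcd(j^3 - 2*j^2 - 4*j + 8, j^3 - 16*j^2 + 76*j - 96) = j - 2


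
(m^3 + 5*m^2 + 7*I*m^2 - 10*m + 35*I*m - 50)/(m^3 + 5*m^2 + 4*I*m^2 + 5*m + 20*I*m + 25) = (m + 2*I)/(m - I)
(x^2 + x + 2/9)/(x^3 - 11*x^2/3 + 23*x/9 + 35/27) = 3*(3*x + 2)/(9*x^2 - 36*x + 35)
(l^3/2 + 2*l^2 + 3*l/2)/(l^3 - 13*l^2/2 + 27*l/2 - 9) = l*(l^2 + 4*l + 3)/(2*l^3 - 13*l^2 + 27*l - 18)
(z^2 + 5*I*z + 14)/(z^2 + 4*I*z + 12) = (z + 7*I)/(z + 6*I)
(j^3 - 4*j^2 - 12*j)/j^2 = j - 4 - 12/j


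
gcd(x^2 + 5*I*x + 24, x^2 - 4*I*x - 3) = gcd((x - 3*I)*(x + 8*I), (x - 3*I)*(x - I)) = x - 3*I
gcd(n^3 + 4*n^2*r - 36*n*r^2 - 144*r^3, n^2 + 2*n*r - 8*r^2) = n + 4*r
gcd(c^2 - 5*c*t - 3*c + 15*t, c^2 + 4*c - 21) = c - 3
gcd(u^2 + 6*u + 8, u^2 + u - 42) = 1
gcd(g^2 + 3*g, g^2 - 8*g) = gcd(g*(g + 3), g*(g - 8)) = g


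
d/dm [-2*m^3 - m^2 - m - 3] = -6*m^2 - 2*m - 1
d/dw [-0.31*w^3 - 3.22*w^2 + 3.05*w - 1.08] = -0.93*w^2 - 6.44*w + 3.05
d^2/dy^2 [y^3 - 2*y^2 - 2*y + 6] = 6*y - 4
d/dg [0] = 0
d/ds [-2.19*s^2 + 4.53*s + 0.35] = 4.53 - 4.38*s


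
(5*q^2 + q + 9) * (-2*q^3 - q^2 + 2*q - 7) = -10*q^5 - 7*q^4 - 9*q^3 - 42*q^2 + 11*q - 63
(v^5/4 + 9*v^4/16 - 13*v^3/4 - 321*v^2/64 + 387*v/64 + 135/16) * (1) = v^5/4 + 9*v^4/16 - 13*v^3/4 - 321*v^2/64 + 387*v/64 + 135/16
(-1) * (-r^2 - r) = r^2 + r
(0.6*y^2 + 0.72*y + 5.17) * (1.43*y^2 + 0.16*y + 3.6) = 0.858*y^4 + 1.1256*y^3 + 9.6683*y^2 + 3.4192*y + 18.612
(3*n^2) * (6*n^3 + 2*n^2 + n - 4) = 18*n^5 + 6*n^4 + 3*n^3 - 12*n^2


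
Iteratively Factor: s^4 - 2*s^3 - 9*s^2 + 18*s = (s - 2)*(s^3 - 9*s) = s*(s - 2)*(s^2 - 9) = s*(s - 2)*(s + 3)*(s - 3)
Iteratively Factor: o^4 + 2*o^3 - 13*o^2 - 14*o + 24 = (o - 1)*(o^3 + 3*o^2 - 10*o - 24) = (o - 1)*(o + 4)*(o^2 - o - 6) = (o - 3)*(o - 1)*(o + 4)*(o + 2)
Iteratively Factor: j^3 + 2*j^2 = (j)*(j^2 + 2*j) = j*(j + 2)*(j)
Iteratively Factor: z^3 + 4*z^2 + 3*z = (z + 1)*(z^2 + 3*z) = z*(z + 1)*(z + 3)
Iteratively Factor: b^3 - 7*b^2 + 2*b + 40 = (b - 4)*(b^2 - 3*b - 10) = (b - 5)*(b - 4)*(b + 2)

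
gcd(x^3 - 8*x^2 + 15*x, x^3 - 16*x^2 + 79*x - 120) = x^2 - 8*x + 15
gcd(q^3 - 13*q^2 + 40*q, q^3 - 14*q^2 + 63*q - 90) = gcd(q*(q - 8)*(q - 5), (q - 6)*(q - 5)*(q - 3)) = q - 5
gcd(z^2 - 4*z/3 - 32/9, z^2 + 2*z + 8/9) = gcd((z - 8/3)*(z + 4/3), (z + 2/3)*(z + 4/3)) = z + 4/3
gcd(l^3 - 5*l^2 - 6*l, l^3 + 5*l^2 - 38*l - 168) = l - 6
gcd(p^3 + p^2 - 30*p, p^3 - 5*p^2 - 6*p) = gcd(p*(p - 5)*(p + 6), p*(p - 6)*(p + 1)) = p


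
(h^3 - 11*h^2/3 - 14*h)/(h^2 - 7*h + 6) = h*(3*h + 7)/(3*(h - 1))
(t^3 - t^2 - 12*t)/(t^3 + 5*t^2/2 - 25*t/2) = 2*(t^2 - t - 12)/(2*t^2 + 5*t - 25)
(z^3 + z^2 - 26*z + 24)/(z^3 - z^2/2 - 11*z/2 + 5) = 2*(z^2 + 2*z - 24)/(2*z^2 + z - 10)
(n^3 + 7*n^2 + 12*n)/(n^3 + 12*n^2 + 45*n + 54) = n*(n + 4)/(n^2 + 9*n + 18)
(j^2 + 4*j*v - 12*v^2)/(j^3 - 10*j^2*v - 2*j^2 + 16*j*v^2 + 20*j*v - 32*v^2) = (-j - 6*v)/(-j^2 + 8*j*v + 2*j - 16*v)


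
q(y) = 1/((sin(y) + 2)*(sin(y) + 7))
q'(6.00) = -0.06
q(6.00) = 0.09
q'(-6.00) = -0.03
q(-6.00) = 0.06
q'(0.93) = -0.01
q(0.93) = 0.05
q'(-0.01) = -0.05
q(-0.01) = 0.07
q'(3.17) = 0.05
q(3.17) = 0.07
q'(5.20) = -0.07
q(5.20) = 0.15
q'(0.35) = -0.03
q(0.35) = 0.06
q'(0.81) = -0.02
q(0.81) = 0.05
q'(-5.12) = -0.01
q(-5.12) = 0.04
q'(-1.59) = 0.00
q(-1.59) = 0.17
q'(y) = -cos(y)/((sin(y) + 2)*(sin(y) + 7)^2) - cos(y)/((sin(y) + 2)^2*(sin(y) + 7))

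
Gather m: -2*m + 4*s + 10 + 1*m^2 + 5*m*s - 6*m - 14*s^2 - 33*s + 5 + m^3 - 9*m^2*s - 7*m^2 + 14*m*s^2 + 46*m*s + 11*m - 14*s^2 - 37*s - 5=m^3 + m^2*(-9*s - 6) + m*(14*s^2 + 51*s + 3) - 28*s^2 - 66*s + 10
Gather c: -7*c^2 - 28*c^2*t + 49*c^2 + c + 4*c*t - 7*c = c^2*(42 - 28*t) + c*(4*t - 6)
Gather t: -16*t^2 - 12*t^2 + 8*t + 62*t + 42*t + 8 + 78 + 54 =-28*t^2 + 112*t + 140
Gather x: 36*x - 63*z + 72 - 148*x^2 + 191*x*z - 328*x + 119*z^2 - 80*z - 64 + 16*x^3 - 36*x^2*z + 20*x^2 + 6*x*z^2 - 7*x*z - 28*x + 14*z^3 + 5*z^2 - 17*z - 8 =16*x^3 + x^2*(-36*z - 128) + x*(6*z^2 + 184*z - 320) + 14*z^3 + 124*z^2 - 160*z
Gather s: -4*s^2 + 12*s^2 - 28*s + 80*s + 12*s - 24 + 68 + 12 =8*s^2 + 64*s + 56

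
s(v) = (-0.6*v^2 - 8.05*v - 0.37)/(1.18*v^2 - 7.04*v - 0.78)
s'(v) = (7.04 - 2.36*v)*(-0.6*v^2 - 8.05*v - 0.37)/(1.18*v^2 - 7.04*v - 0.78)^2 + (-1.2*v - 8.05)/(1.18*v^2 - 7.04*v - 0.78)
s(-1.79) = 0.78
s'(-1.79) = 0.18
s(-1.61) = 0.81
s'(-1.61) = 0.20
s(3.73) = 3.65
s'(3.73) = 1.78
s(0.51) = 1.14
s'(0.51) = 0.49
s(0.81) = 1.28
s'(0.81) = 0.43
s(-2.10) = 0.72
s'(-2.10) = 0.16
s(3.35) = 3.06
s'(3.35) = 1.32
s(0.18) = 0.92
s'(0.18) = 1.10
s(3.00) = 2.65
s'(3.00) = 1.04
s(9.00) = -3.86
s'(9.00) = 1.14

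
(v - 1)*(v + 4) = v^2 + 3*v - 4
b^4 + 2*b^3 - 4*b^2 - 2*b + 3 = (b - 1)^2*(b + 1)*(b + 3)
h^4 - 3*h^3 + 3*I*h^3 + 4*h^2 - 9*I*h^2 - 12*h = h*(h - 3)*(h - I)*(h + 4*I)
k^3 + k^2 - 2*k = k*(k - 1)*(k + 2)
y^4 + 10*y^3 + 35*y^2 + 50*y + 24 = (y + 1)*(y + 2)*(y + 3)*(y + 4)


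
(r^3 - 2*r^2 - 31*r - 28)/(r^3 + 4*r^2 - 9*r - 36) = (r^2 - 6*r - 7)/(r^2 - 9)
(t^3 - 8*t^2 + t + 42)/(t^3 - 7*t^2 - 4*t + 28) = (t - 3)/(t - 2)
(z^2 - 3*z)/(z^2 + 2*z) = (z - 3)/(z + 2)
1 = 1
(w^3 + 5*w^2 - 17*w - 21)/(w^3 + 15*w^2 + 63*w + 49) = (w - 3)/(w + 7)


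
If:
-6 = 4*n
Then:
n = -3/2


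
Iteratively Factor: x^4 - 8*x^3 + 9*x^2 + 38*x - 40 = (x - 5)*(x^3 - 3*x^2 - 6*x + 8) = (x - 5)*(x - 4)*(x^2 + x - 2) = (x - 5)*(x - 4)*(x - 1)*(x + 2)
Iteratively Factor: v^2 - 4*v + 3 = (v - 1)*(v - 3)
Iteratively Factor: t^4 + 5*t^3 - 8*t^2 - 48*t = (t - 3)*(t^3 + 8*t^2 + 16*t) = t*(t - 3)*(t^2 + 8*t + 16) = t*(t - 3)*(t + 4)*(t + 4)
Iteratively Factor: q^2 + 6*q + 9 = (q + 3)*(q + 3)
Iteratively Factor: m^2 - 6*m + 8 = (m - 2)*(m - 4)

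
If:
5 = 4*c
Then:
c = 5/4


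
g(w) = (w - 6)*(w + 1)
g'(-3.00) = -11.00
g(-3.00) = 18.00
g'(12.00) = 19.00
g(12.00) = 78.00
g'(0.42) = -4.16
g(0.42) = -7.92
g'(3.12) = 1.24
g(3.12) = -11.87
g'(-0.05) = -5.10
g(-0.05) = -5.75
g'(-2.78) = -10.56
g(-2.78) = 15.63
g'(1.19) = -2.62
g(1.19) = -10.53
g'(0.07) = -4.86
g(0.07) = -6.35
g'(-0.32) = -5.64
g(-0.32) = -4.30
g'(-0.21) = -5.42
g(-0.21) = -4.91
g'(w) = 2*w - 5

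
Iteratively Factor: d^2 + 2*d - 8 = (d - 2)*(d + 4)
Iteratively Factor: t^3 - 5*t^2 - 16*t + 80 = (t - 5)*(t^2 - 16) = (t - 5)*(t - 4)*(t + 4)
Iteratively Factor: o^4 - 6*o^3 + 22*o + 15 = (o - 3)*(o^3 - 3*o^2 - 9*o - 5) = (o - 3)*(o + 1)*(o^2 - 4*o - 5) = (o - 3)*(o + 1)^2*(o - 5)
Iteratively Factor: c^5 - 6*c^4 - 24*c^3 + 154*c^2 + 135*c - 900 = (c - 5)*(c^4 - c^3 - 29*c^2 + 9*c + 180) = (c - 5)^2*(c^3 + 4*c^2 - 9*c - 36) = (c - 5)^2*(c - 3)*(c^2 + 7*c + 12) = (c - 5)^2*(c - 3)*(c + 3)*(c + 4)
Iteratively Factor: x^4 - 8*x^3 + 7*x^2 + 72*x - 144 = (x - 3)*(x^3 - 5*x^2 - 8*x + 48) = (x - 4)*(x - 3)*(x^2 - x - 12) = (x - 4)*(x - 3)*(x + 3)*(x - 4)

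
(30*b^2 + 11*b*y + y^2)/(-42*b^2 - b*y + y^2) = (5*b + y)/(-7*b + y)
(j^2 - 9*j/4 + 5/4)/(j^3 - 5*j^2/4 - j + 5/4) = 1/(j + 1)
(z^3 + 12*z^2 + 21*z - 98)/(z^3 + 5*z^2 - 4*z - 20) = (z^2 + 14*z + 49)/(z^2 + 7*z + 10)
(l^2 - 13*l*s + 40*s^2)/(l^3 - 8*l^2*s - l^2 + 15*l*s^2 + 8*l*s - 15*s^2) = (-l + 8*s)/(-l^2 + 3*l*s + l - 3*s)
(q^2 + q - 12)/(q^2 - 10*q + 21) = (q + 4)/(q - 7)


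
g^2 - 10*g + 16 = (g - 8)*(g - 2)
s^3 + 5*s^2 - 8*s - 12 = (s - 2)*(s + 1)*(s + 6)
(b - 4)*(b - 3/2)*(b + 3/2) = b^3 - 4*b^2 - 9*b/4 + 9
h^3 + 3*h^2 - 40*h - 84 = (h - 6)*(h + 2)*(h + 7)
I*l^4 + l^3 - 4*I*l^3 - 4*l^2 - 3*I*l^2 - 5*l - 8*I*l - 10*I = (l - 5)*(l - 2*I)*(l + I)*(I*l + I)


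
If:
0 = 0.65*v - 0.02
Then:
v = 0.03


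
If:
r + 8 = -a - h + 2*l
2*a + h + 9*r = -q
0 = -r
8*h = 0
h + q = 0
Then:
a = 0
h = 0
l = 4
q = 0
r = 0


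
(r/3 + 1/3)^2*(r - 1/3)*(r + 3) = r^4/9 + 14*r^3/27 + 16*r^2/27 + 2*r/27 - 1/9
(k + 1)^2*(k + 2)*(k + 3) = k^4 + 7*k^3 + 17*k^2 + 17*k + 6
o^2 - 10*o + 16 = (o - 8)*(o - 2)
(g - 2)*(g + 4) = g^2 + 2*g - 8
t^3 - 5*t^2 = t^2*(t - 5)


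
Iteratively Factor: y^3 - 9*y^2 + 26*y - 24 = (y - 3)*(y^2 - 6*y + 8) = (y - 3)*(y - 2)*(y - 4)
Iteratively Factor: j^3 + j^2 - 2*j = (j - 1)*(j^2 + 2*j) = j*(j - 1)*(j + 2)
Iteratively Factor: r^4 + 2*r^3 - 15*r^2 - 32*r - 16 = (r + 1)*(r^3 + r^2 - 16*r - 16) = (r + 1)*(r + 4)*(r^2 - 3*r - 4) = (r - 4)*(r + 1)*(r + 4)*(r + 1)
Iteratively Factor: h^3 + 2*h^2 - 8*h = (h + 4)*(h^2 - 2*h) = (h - 2)*(h + 4)*(h)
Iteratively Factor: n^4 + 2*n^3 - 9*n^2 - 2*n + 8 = (n - 2)*(n^3 + 4*n^2 - n - 4) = (n - 2)*(n + 4)*(n^2 - 1) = (n - 2)*(n - 1)*(n + 4)*(n + 1)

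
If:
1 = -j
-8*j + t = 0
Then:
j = -1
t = -8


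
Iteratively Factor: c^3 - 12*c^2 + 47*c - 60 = (c - 4)*(c^2 - 8*c + 15) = (c - 5)*(c - 4)*(c - 3)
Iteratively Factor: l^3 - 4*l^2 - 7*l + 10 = (l + 2)*(l^2 - 6*l + 5) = (l - 5)*(l + 2)*(l - 1)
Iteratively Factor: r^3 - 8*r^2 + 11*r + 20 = (r - 4)*(r^2 - 4*r - 5) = (r - 5)*(r - 4)*(r + 1)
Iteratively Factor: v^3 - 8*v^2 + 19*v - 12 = (v - 1)*(v^2 - 7*v + 12) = (v - 3)*(v - 1)*(v - 4)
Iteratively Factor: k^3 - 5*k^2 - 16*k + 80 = (k + 4)*(k^2 - 9*k + 20) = (k - 4)*(k + 4)*(k - 5)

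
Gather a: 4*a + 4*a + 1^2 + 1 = 8*a + 2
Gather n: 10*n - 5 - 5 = 10*n - 10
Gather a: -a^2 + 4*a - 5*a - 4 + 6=-a^2 - a + 2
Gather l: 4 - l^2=4 - l^2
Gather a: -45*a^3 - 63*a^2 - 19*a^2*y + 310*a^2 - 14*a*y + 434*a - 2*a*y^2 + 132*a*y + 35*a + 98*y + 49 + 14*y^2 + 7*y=-45*a^3 + a^2*(247 - 19*y) + a*(-2*y^2 + 118*y + 469) + 14*y^2 + 105*y + 49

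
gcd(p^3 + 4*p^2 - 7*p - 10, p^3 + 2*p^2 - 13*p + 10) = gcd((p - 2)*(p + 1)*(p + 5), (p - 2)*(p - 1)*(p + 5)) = p^2 + 3*p - 10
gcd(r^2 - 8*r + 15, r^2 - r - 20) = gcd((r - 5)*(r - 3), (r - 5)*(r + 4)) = r - 5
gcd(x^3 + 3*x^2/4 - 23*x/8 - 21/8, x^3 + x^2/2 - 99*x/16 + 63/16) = x - 7/4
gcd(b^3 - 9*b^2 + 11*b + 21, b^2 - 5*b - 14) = b - 7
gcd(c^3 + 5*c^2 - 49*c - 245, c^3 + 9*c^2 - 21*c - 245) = c + 7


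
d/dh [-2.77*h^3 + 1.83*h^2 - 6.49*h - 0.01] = -8.31*h^2 + 3.66*h - 6.49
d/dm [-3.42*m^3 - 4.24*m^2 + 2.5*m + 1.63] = -10.26*m^2 - 8.48*m + 2.5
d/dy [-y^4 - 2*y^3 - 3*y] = -4*y^3 - 6*y^2 - 3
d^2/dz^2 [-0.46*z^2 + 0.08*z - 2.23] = -0.920000000000000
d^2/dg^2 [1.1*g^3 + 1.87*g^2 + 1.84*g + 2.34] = 6.6*g + 3.74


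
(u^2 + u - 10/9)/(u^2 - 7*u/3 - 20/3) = (u - 2/3)/(u - 4)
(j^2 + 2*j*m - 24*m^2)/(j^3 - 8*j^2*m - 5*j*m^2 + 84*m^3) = (j + 6*m)/(j^2 - 4*j*m - 21*m^2)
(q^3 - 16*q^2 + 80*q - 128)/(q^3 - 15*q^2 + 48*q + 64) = (q^2 - 8*q + 16)/(q^2 - 7*q - 8)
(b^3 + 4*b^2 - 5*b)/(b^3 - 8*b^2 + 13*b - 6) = b*(b + 5)/(b^2 - 7*b + 6)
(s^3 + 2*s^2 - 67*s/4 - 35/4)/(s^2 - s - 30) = (s^2 - 3*s - 7/4)/(s - 6)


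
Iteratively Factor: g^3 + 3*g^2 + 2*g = (g + 1)*(g^2 + 2*g) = (g + 1)*(g + 2)*(g)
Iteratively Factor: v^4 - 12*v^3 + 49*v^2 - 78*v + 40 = (v - 2)*(v^3 - 10*v^2 + 29*v - 20) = (v - 4)*(v - 2)*(v^2 - 6*v + 5) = (v - 5)*(v - 4)*(v - 2)*(v - 1)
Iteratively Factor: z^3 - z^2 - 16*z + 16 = (z - 1)*(z^2 - 16) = (z - 4)*(z - 1)*(z + 4)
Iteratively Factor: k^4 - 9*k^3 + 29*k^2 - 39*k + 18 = (k - 3)*(k^3 - 6*k^2 + 11*k - 6) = (k - 3)*(k - 1)*(k^2 - 5*k + 6) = (k - 3)*(k - 2)*(k - 1)*(k - 3)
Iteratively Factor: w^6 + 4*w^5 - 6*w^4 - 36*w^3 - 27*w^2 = (w - 3)*(w^5 + 7*w^4 + 15*w^3 + 9*w^2) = w*(w - 3)*(w^4 + 7*w^3 + 15*w^2 + 9*w) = w^2*(w - 3)*(w^3 + 7*w^2 + 15*w + 9) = w^2*(w - 3)*(w + 3)*(w^2 + 4*w + 3) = w^2*(w - 3)*(w + 3)^2*(w + 1)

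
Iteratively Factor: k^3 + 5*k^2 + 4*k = (k + 4)*(k^2 + k) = (k + 1)*(k + 4)*(k)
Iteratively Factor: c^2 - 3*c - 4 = (c + 1)*(c - 4)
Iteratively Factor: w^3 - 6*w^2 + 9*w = (w - 3)*(w^2 - 3*w) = w*(w - 3)*(w - 3)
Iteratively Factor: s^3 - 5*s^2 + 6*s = (s - 2)*(s^2 - 3*s) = (s - 3)*(s - 2)*(s)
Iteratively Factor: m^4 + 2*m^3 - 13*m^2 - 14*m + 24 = (m + 4)*(m^3 - 2*m^2 - 5*m + 6) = (m + 2)*(m + 4)*(m^2 - 4*m + 3) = (m - 3)*(m + 2)*(m + 4)*(m - 1)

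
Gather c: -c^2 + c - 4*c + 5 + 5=-c^2 - 3*c + 10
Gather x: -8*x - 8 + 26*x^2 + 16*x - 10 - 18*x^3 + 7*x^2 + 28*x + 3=-18*x^3 + 33*x^2 + 36*x - 15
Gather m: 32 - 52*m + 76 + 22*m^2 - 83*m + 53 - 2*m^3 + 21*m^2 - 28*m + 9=-2*m^3 + 43*m^2 - 163*m + 170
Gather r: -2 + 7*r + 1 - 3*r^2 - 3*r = -3*r^2 + 4*r - 1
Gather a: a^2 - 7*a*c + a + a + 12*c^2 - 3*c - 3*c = a^2 + a*(2 - 7*c) + 12*c^2 - 6*c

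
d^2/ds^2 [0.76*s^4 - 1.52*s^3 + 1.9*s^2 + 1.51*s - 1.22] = 9.12*s^2 - 9.12*s + 3.8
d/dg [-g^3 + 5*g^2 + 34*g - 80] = -3*g^2 + 10*g + 34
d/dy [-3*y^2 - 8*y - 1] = -6*y - 8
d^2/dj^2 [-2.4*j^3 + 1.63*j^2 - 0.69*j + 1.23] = 3.26 - 14.4*j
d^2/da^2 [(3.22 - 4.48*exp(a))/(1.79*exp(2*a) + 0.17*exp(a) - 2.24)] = (-14.354368*exp(4*a) + 42.632072*exp(3*a) - 104.83851*exp(2*a) + 50.030722*exp(a) - 21.252672)*exp(a)/(5.735339*exp(6*a) + 1.634091*exp(5*a) - 21.376359*exp(4*a) - 4.084879*exp(3*a) + 26.750304*exp(2*a) + 2.558976*exp(a) - 11.239424)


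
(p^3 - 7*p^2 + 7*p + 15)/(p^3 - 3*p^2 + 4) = (p^2 - 8*p + 15)/(p^2 - 4*p + 4)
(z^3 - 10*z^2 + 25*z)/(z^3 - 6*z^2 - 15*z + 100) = z/(z + 4)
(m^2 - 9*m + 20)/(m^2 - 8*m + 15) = (m - 4)/(m - 3)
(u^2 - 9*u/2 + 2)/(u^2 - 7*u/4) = 2*(2*u^2 - 9*u + 4)/(u*(4*u - 7))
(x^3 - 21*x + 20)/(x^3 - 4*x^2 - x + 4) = (x + 5)/(x + 1)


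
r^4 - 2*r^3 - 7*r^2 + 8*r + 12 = (r - 3)*(r - 2)*(r + 1)*(r + 2)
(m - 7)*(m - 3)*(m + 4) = m^3 - 6*m^2 - 19*m + 84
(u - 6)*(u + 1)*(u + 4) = u^3 - u^2 - 26*u - 24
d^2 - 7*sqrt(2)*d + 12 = (d - 6*sqrt(2))*(d - sqrt(2))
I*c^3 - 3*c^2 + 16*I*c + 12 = (c - 2*I)*(c + 6*I)*(I*c + 1)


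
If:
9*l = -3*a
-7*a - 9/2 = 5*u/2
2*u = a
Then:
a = -6/11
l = 2/11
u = -3/11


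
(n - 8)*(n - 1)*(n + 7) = n^3 - 2*n^2 - 55*n + 56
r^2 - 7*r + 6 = (r - 6)*(r - 1)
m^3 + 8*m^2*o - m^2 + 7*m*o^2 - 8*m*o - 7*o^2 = (m - 1)*(m + o)*(m + 7*o)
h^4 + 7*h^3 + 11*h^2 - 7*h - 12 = (h - 1)*(h + 1)*(h + 3)*(h + 4)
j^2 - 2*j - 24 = (j - 6)*(j + 4)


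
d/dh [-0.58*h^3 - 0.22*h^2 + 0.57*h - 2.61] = -1.74*h^2 - 0.44*h + 0.57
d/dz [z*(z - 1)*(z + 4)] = 3*z^2 + 6*z - 4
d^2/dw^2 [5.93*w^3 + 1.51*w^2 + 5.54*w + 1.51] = 35.58*w + 3.02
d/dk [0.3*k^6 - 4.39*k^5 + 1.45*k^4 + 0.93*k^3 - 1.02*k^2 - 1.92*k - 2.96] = 1.8*k^5 - 21.95*k^4 + 5.8*k^3 + 2.79*k^2 - 2.04*k - 1.92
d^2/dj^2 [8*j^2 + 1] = 16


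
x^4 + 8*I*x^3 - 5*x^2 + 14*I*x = x*(x - I)*(x + 2*I)*(x + 7*I)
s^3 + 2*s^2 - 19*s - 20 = (s - 4)*(s + 1)*(s + 5)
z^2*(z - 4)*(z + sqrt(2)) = z^4 - 4*z^3 + sqrt(2)*z^3 - 4*sqrt(2)*z^2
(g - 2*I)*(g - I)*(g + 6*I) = g^3 + 3*I*g^2 + 16*g - 12*I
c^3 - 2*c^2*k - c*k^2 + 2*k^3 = (c - 2*k)*(c - k)*(c + k)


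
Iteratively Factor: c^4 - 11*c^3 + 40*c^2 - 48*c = (c - 3)*(c^3 - 8*c^2 + 16*c) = c*(c - 3)*(c^2 - 8*c + 16) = c*(c - 4)*(c - 3)*(c - 4)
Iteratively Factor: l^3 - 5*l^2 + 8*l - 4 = (l - 2)*(l^2 - 3*l + 2) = (l - 2)*(l - 1)*(l - 2)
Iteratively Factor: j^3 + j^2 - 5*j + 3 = (j - 1)*(j^2 + 2*j - 3) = (j - 1)*(j + 3)*(j - 1)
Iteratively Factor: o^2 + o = (o)*(o + 1)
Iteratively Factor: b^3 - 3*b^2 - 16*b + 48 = (b - 4)*(b^2 + b - 12) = (b - 4)*(b + 4)*(b - 3)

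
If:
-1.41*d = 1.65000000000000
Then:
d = -1.17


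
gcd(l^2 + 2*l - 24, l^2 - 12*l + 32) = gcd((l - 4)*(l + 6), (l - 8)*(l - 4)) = l - 4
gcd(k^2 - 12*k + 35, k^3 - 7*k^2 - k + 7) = k - 7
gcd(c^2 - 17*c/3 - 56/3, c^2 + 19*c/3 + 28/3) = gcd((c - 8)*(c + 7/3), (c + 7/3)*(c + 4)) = c + 7/3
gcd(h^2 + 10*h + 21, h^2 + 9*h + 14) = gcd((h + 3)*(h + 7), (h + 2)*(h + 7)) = h + 7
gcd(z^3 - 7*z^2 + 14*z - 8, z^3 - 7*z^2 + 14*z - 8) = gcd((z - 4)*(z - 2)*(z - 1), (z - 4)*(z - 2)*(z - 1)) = z^3 - 7*z^2 + 14*z - 8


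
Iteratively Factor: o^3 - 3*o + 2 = (o + 2)*(o^2 - 2*o + 1) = (o - 1)*(o + 2)*(o - 1)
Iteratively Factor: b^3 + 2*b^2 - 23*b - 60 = (b + 4)*(b^2 - 2*b - 15) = (b + 3)*(b + 4)*(b - 5)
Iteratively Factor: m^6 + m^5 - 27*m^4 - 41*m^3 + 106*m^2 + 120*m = (m)*(m^5 + m^4 - 27*m^3 - 41*m^2 + 106*m + 120) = m*(m - 5)*(m^4 + 6*m^3 + 3*m^2 - 26*m - 24) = m*(m - 5)*(m + 1)*(m^3 + 5*m^2 - 2*m - 24) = m*(m - 5)*(m + 1)*(m + 3)*(m^2 + 2*m - 8) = m*(m - 5)*(m - 2)*(m + 1)*(m + 3)*(m + 4)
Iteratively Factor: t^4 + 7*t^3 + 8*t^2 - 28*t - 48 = (t + 4)*(t^3 + 3*t^2 - 4*t - 12) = (t + 3)*(t + 4)*(t^2 - 4) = (t + 2)*(t + 3)*(t + 4)*(t - 2)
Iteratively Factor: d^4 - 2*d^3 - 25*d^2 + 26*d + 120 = (d + 2)*(d^3 - 4*d^2 - 17*d + 60) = (d - 5)*(d + 2)*(d^2 + d - 12) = (d - 5)*(d - 3)*(d + 2)*(d + 4)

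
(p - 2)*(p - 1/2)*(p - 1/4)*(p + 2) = p^4 - 3*p^3/4 - 31*p^2/8 + 3*p - 1/2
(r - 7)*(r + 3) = r^2 - 4*r - 21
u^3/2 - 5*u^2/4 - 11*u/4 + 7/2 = (u/2 + 1)*(u - 7/2)*(u - 1)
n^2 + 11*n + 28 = (n + 4)*(n + 7)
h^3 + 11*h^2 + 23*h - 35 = (h - 1)*(h + 5)*(h + 7)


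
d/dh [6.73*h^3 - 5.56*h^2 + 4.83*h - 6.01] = 20.19*h^2 - 11.12*h + 4.83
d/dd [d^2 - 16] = 2*d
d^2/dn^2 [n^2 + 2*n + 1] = 2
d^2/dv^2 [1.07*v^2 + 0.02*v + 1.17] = 2.14000000000000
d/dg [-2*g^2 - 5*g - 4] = -4*g - 5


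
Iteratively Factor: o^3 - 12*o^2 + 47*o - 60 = (o - 3)*(o^2 - 9*o + 20) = (o - 5)*(o - 3)*(o - 4)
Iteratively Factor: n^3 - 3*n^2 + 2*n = (n)*(n^2 - 3*n + 2) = n*(n - 1)*(n - 2)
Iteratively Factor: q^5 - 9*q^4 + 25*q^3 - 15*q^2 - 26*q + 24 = (q - 2)*(q^4 - 7*q^3 + 11*q^2 + 7*q - 12) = (q - 4)*(q - 2)*(q^3 - 3*q^2 - q + 3) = (q - 4)*(q - 2)*(q + 1)*(q^2 - 4*q + 3) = (q - 4)*(q - 2)*(q - 1)*(q + 1)*(q - 3)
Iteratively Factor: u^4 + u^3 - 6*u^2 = (u)*(u^3 + u^2 - 6*u) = u^2*(u^2 + u - 6) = u^2*(u - 2)*(u + 3)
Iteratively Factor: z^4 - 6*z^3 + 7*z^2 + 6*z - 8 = (z - 1)*(z^3 - 5*z^2 + 2*z + 8) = (z - 1)*(z + 1)*(z^2 - 6*z + 8) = (z - 2)*(z - 1)*(z + 1)*(z - 4)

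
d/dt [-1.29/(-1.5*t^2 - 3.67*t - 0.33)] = (-3.87*t - 4.7343)/(1.5*t^2 + 3.67*t + 0.33)^2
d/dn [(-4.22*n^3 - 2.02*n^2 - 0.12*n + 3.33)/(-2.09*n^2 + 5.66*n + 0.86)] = (8.8198*n^4 - 47.7704*n^3 - 22.5716*n^2 + 10.445*n - 18.951)/(4.3681*n^4 - 23.6588*n^3 + 28.4408*n^2 + 9.7352*n + 0.7396)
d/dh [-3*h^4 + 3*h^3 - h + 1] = -12*h^3 + 9*h^2 - 1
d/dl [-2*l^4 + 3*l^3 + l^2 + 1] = l*(-8*l^2 + 9*l + 2)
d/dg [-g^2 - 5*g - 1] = -2*g - 5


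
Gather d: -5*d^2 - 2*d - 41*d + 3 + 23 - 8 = -5*d^2 - 43*d + 18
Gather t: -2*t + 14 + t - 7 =7 - t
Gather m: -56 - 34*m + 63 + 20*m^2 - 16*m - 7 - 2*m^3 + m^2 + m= -2*m^3 + 21*m^2 - 49*m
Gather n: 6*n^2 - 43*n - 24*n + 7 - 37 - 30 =6*n^2 - 67*n - 60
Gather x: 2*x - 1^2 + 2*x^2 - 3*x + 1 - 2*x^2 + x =0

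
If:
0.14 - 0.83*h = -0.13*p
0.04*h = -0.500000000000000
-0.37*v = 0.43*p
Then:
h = -12.50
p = -80.88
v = 94.00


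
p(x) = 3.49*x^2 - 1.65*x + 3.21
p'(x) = 6.98*x - 1.65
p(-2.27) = 24.94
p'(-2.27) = -17.49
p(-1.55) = 14.15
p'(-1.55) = -12.47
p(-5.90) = 134.43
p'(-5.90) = -42.83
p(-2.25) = 24.59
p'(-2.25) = -17.36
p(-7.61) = 217.88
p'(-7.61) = -54.77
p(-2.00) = 20.47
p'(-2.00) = -15.61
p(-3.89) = 62.44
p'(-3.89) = -28.80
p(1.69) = 10.39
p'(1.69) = 10.15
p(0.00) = 3.21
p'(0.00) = -1.65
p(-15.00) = 813.21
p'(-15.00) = -106.35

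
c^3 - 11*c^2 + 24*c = c*(c - 8)*(c - 3)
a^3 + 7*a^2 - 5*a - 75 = (a - 3)*(a + 5)^2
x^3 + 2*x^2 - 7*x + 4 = (x - 1)^2*(x + 4)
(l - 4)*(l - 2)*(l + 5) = l^3 - l^2 - 22*l + 40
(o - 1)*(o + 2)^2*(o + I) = o^4 + 3*o^3 + I*o^3 + 3*I*o^2 - 4*o - 4*I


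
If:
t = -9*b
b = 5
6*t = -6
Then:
No Solution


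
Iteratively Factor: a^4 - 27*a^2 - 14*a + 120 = (a + 4)*(a^3 - 4*a^2 - 11*a + 30) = (a - 2)*(a + 4)*(a^2 - 2*a - 15) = (a - 2)*(a + 3)*(a + 4)*(a - 5)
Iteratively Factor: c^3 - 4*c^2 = (c)*(c^2 - 4*c) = c^2*(c - 4)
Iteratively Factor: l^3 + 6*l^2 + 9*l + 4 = (l + 4)*(l^2 + 2*l + 1) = (l + 1)*(l + 4)*(l + 1)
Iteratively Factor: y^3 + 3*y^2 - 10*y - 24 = (y + 2)*(y^2 + y - 12) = (y - 3)*(y + 2)*(y + 4)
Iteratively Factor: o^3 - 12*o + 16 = (o - 2)*(o^2 + 2*o - 8) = (o - 2)*(o + 4)*(o - 2)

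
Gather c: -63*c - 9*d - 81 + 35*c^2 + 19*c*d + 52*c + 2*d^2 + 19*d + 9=35*c^2 + c*(19*d - 11) + 2*d^2 + 10*d - 72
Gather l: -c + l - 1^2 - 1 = -c + l - 2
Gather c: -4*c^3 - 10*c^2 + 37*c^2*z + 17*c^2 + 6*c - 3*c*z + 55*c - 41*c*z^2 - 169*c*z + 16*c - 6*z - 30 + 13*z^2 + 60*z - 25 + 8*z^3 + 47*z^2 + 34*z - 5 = -4*c^3 + c^2*(37*z + 7) + c*(-41*z^2 - 172*z + 77) + 8*z^3 + 60*z^2 + 88*z - 60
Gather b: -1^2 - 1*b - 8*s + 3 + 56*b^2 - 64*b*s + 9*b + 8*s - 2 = 56*b^2 + b*(8 - 64*s)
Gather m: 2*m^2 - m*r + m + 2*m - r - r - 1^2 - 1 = 2*m^2 + m*(3 - r) - 2*r - 2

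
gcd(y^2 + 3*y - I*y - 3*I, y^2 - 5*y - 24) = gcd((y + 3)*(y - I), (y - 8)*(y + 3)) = y + 3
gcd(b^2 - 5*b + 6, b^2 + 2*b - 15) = b - 3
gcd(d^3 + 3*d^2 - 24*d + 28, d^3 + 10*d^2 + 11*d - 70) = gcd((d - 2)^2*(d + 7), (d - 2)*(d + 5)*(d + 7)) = d^2 + 5*d - 14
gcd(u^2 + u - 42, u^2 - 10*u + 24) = u - 6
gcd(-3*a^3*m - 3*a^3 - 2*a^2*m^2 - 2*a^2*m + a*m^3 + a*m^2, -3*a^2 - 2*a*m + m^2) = 3*a^2 + 2*a*m - m^2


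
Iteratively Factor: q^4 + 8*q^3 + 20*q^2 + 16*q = (q + 4)*(q^3 + 4*q^2 + 4*q) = (q + 2)*(q + 4)*(q^2 + 2*q) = (q + 2)^2*(q + 4)*(q)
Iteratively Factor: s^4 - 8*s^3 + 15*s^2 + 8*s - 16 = (s - 1)*(s^3 - 7*s^2 + 8*s + 16) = (s - 1)*(s + 1)*(s^2 - 8*s + 16) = (s - 4)*(s - 1)*(s + 1)*(s - 4)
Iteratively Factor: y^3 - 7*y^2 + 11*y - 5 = (y - 1)*(y^2 - 6*y + 5) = (y - 1)^2*(y - 5)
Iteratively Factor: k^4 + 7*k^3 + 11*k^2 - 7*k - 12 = (k - 1)*(k^3 + 8*k^2 + 19*k + 12) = (k - 1)*(k + 4)*(k^2 + 4*k + 3) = (k - 1)*(k + 3)*(k + 4)*(k + 1)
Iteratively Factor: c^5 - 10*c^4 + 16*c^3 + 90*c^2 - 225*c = (c - 3)*(c^4 - 7*c^3 - 5*c^2 + 75*c) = (c - 5)*(c - 3)*(c^3 - 2*c^2 - 15*c) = c*(c - 5)*(c - 3)*(c^2 - 2*c - 15) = c*(c - 5)*(c - 3)*(c + 3)*(c - 5)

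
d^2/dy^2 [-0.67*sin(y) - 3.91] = 0.67*sin(y)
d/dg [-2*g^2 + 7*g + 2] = 7 - 4*g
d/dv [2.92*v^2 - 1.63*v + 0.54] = 5.84*v - 1.63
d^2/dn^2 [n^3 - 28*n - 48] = 6*n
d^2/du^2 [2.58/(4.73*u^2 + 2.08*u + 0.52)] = (-115.444164*u^2 - 50.766144*u + 2.58*(9.46*u + 2.08)*(18.92*u + 4.16) - 12.691536)/(4.73*u^2 + 2.08*u + 0.52)^3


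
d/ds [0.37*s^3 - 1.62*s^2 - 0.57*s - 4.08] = 1.11*s^2 - 3.24*s - 0.57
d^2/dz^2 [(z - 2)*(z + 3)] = 2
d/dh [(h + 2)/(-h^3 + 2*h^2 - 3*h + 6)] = (-h^3 + 2*h^2 - 3*h + (h + 2)*(3*h^2 - 4*h + 3) + 6)/(h^3 - 2*h^2 + 3*h - 6)^2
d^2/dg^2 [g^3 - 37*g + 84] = 6*g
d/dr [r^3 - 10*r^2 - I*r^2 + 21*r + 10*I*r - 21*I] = 3*r^2 - 20*r - 2*I*r + 21 + 10*I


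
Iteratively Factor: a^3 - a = (a)*(a^2 - 1) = a*(a - 1)*(a + 1)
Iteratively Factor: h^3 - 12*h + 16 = (h + 4)*(h^2 - 4*h + 4) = (h - 2)*(h + 4)*(h - 2)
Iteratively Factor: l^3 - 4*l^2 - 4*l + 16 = (l + 2)*(l^2 - 6*l + 8) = (l - 4)*(l + 2)*(l - 2)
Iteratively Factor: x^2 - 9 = (x + 3)*(x - 3)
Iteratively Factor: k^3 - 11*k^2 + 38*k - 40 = (k - 2)*(k^2 - 9*k + 20) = (k - 5)*(k - 2)*(k - 4)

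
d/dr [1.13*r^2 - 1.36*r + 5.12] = 2.26*r - 1.36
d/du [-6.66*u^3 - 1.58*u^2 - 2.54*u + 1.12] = -19.98*u^2 - 3.16*u - 2.54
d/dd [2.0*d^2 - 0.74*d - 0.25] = 4.0*d - 0.74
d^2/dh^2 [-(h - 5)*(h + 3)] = -2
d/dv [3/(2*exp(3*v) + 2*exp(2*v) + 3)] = (-18*exp(v) - 12)*exp(2*v)/(2*exp(3*v) + 2*exp(2*v) + 3)^2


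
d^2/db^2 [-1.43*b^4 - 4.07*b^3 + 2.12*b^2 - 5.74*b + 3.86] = -17.16*b^2 - 24.42*b + 4.24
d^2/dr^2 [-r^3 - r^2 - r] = -6*r - 2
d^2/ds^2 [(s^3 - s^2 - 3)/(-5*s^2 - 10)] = 2*(2*s^3 + 3*s^2 - 12*s - 2)/(5*(s^6 + 6*s^4 + 12*s^2 + 8))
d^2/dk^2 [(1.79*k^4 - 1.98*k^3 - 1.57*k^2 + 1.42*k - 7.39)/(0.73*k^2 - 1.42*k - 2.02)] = (1.907782*k^6 - 11.133084*k^5 + 5.81893200000001*k^4 + 66.585128*k^3 + 16.050882*k^2 + 10.051284*k - 72.555692)/(0.389017*k^6 - 2.270154*k^5 + 1.186542*k^4 + 9.700304*k^3 - 3.283308*k^2 - 17.382504*k - 8.242408)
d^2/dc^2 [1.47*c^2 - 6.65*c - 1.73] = 2.94000000000000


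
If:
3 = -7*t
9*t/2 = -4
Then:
No Solution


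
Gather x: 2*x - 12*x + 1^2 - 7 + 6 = -10*x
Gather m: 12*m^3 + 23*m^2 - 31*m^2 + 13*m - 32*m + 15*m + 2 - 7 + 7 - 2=12*m^3 - 8*m^2 - 4*m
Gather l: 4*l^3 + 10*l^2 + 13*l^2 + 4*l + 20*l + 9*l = 4*l^3 + 23*l^2 + 33*l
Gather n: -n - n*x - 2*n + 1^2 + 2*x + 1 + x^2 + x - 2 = n*(-x - 3) + x^2 + 3*x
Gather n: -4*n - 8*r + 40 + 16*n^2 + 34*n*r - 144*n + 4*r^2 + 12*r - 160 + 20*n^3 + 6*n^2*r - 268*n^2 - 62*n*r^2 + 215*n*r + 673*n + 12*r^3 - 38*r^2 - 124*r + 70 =20*n^3 + n^2*(6*r - 252) + n*(-62*r^2 + 249*r + 525) + 12*r^3 - 34*r^2 - 120*r - 50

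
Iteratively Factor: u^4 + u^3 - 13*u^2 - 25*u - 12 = (u + 3)*(u^3 - 2*u^2 - 7*u - 4) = (u - 4)*(u + 3)*(u^2 + 2*u + 1) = (u - 4)*(u + 1)*(u + 3)*(u + 1)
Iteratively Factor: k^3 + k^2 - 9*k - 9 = (k + 3)*(k^2 - 2*k - 3) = (k + 1)*(k + 3)*(k - 3)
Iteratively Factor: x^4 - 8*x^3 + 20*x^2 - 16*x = (x - 4)*(x^3 - 4*x^2 + 4*x) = x*(x - 4)*(x^2 - 4*x + 4) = x*(x - 4)*(x - 2)*(x - 2)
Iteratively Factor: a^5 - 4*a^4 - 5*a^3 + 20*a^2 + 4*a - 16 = (a + 1)*(a^4 - 5*a^3 + 20*a - 16) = (a + 1)*(a + 2)*(a^3 - 7*a^2 + 14*a - 8) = (a - 4)*(a + 1)*(a + 2)*(a^2 - 3*a + 2) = (a - 4)*(a - 2)*(a + 1)*(a + 2)*(a - 1)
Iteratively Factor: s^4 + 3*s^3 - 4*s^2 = (s)*(s^3 + 3*s^2 - 4*s) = s*(s + 4)*(s^2 - s) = s*(s - 1)*(s + 4)*(s)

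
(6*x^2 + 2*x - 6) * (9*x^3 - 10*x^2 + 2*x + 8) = 54*x^5 - 42*x^4 - 62*x^3 + 112*x^2 + 4*x - 48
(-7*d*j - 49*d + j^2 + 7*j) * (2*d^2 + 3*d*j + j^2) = -14*d^3*j - 98*d^3 - 19*d^2*j^2 - 133*d^2*j - 4*d*j^3 - 28*d*j^2 + j^4 + 7*j^3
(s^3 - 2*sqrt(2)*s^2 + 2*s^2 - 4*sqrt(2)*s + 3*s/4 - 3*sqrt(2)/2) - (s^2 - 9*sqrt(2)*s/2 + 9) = s^3 - 2*sqrt(2)*s^2 + s^2 + sqrt(2)*s/2 + 3*s/4 - 9 - 3*sqrt(2)/2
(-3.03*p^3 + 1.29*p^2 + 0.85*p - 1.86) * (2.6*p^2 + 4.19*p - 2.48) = -7.878*p^5 - 9.3417*p^4 + 15.1295*p^3 - 4.4737*p^2 - 9.9014*p + 4.6128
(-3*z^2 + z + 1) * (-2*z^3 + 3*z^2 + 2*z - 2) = 6*z^5 - 11*z^4 - 5*z^3 + 11*z^2 - 2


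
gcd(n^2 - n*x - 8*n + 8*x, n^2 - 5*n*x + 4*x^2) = -n + x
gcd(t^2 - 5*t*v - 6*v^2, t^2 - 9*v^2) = 1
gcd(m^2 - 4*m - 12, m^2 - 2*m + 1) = 1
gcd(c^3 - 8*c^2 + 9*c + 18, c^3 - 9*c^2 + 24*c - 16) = 1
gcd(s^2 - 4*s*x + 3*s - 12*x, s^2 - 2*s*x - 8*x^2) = -s + 4*x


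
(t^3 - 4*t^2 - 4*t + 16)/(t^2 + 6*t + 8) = (t^2 - 6*t + 8)/(t + 4)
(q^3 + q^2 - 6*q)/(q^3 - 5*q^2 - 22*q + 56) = q*(q + 3)/(q^2 - 3*q - 28)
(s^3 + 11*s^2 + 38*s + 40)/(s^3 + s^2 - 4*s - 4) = (s^2 + 9*s + 20)/(s^2 - s - 2)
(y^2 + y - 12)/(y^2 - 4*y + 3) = (y + 4)/(y - 1)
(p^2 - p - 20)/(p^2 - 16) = (p - 5)/(p - 4)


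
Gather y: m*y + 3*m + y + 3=3*m + y*(m + 1) + 3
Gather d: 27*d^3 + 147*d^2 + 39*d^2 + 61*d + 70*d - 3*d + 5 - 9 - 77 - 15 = 27*d^3 + 186*d^2 + 128*d - 96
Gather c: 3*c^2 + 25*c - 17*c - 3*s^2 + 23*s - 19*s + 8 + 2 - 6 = 3*c^2 + 8*c - 3*s^2 + 4*s + 4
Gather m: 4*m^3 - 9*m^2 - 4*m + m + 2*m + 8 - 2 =4*m^3 - 9*m^2 - m + 6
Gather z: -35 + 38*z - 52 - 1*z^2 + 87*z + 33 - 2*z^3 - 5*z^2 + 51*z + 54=-2*z^3 - 6*z^2 + 176*z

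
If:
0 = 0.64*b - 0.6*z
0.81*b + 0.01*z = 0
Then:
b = 0.00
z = 0.00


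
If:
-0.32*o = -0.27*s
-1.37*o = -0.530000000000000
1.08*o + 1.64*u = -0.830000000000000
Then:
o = 0.39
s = 0.46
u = -0.76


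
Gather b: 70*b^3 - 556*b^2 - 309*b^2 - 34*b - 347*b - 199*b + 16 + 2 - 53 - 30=70*b^3 - 865*b^2 - 580*b - 65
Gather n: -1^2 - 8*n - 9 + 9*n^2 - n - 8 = 9*n^2 - 9*n - 18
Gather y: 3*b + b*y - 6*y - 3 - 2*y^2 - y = 3*b - 2*y^2 + y*(b - 7) - 3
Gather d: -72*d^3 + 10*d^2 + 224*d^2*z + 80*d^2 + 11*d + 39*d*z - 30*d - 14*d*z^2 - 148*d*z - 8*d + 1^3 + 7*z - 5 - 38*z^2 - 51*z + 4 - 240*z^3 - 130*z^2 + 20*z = -72*d^3 + d^2*(224*z + 90) + d*(-14*z^2 - 109*z - 27) - 240*z^3 - 168*z^2 - 24*z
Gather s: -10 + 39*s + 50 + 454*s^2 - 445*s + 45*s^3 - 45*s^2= 45*s^3 + 409*s^2 - 406*s + 40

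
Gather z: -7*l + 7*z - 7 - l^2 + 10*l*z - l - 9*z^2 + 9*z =-l^2 - 8*l - 9*z^2 + z*(10*l + 16) - 7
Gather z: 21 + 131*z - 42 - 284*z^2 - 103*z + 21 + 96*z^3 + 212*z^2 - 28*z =96*z^3 - 72*z^2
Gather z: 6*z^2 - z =6*z^2 - z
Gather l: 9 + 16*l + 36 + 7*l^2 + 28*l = 7*l^2 + 44*l + 45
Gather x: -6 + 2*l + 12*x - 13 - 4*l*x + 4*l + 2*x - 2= 6*l + x*(14 - 4*l) - 21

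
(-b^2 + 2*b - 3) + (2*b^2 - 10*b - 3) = b^2 - 8*b - 6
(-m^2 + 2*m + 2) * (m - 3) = -m^3 + 5*m^2 - 4*m - 6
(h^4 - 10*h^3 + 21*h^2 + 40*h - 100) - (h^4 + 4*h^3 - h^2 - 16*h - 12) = -14*h^3 + 22*h^2 + 56*h - 88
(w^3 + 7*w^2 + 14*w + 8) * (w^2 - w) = w^5 + 6*w^4 + 7*w^3 - 6*w^2 - 8*w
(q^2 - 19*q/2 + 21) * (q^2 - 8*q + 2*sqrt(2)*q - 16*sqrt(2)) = q^4 - 35*q^3/2 + 2*sqrt(2)*q^3 - 35*sqrt(2)*q^2 + 97*q^2 - 168*q + 194*sqrt(2)*q - 336*sqrt(2)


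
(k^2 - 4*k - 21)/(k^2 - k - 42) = (k + 3)/(k + 6)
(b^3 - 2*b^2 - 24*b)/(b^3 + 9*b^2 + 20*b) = (b - 6)/(b + 5)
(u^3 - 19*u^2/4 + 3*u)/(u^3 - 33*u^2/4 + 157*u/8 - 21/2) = 2*u/(2*u - 7)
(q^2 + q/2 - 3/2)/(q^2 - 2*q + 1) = (q + 3/2)/(q - 1)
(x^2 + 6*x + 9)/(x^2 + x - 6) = (x + 3)/(x - 2)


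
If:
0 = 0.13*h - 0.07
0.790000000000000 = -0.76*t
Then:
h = 0.54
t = -1.04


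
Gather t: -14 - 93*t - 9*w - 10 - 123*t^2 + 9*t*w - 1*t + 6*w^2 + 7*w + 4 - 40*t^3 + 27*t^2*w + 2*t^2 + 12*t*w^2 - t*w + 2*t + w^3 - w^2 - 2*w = -40*t^3 + t^2*(27*w - 121) + t*(12*w^2 + 8*w - 92) + w^3 + 5*w^2 - 4*w - 20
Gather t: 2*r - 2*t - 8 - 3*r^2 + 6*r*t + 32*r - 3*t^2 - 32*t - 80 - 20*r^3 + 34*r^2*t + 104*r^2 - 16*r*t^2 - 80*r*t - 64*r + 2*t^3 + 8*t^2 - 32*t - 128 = -20*r^3 + 101*r^2 - 30*r + 2*t^3 + t^2*(5 - 16*r) + t*(34*r^2 - 74*r - 66) - 216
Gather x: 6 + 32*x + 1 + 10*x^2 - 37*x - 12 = 10*x^2 - 5*x - 5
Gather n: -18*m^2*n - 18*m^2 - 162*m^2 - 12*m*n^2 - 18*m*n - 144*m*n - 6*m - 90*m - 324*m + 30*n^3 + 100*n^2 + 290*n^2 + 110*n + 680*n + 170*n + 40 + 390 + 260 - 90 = -180*m^2 - 420*m + 30*n^3 + n^2*(390 - 12*m) + n*(-18*m^2 - 162*m + 960) + 600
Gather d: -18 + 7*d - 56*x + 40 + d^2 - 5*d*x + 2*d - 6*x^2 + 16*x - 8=d^2 + d*(9 - 5*x) - 6*x^2 - 40*x + 14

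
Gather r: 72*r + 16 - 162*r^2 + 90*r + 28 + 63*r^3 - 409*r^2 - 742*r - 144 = 63*r^3 - 571*r^2 - 580*r - 100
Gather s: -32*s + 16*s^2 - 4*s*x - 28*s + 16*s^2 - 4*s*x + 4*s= 32*s^2 + s*(-8*x - 56)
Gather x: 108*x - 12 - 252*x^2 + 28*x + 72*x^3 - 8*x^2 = 72*x^3 - 260*x^2 + 136*x - 12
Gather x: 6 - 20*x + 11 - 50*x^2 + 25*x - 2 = -50*x^2 + 5*x + 15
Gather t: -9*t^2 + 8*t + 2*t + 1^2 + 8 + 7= -9*t^2 + 10*t + 16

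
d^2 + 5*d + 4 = (d + 1)*(d + 4)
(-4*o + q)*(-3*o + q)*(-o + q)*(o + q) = -12*o^4 + 7*o^3*q + 11*o^2*q^2 - 7*o*q^3 + q^4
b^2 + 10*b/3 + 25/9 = (b + 5/3)^2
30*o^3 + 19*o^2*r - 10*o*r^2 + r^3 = (-6*o + r)*(-5*o + r)*(o + r)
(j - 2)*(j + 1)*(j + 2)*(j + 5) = j^4 + 6*j^3 + j^2 - 24*j - 20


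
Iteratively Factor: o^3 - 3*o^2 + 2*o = (o - 2)*(o^2 - o) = (o - 2)*(o - 1)*(o)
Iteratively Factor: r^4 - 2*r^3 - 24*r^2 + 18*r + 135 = (r - 5)*(r^3 + 3*r^2 - 9*r - 27) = (r - 5)*(r + 3)*(r^2 - 9) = (r - 5)*(r + 3)^2*(r - 3)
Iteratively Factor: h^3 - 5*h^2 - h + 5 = (h - 5)*(h^2 - 1) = (h - 5)*(h + 1)*(h - 1)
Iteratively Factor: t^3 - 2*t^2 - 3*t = (t - 3)*(t^2 + t) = t*(t - 3)*(t + 1)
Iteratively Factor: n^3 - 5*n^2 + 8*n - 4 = (n - 2)*(n^2 - 3*n + 2) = (n - 2)^2*(n - 1)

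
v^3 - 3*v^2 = v^2*(v - 3)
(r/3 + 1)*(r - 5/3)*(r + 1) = r^3/3 + 7*r^2/9 - 11*r/9 - 5/3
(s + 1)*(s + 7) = s^2 + 8*s + 7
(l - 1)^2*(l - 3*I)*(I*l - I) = I*l^4 + 3*l^3 - 3*I*l^3 - 9*l^2 + 3*I*l^2 + 9*l - I*l - 3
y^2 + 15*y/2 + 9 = (y + 3/2)*(y + 6)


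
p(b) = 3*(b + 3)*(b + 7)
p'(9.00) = 84.00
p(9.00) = 576.00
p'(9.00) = 84.00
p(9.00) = 576.00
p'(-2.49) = 15.06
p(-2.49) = 6.90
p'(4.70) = 58.20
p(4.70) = 270.27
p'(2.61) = 45.66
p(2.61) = 161.74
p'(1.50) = 39.00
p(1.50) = 114.75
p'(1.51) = 39.06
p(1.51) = 115.14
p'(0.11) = 30.66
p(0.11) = 66.34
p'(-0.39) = 27.66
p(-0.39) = 51.76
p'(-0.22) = 28.68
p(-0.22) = 56.55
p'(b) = 6*b + 30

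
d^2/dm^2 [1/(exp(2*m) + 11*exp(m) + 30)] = (2*(2*exp(m) + 11)^2*exp(m) - (4*exp(m) + 11)*(exp(2*m) + 11*exp(m) + 30))*exp(m)/(exp(2*m) + 11*exp(m) + 30)^3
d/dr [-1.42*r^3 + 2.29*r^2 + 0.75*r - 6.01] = -4.26*r^2 + 4.58*r + 0.75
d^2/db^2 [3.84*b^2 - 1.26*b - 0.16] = 7.68000000000000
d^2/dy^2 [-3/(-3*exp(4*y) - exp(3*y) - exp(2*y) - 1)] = 3*(2*(12*exp(2*y) + 3*exp(y) + 2)^2*exp(2*y) - (48*exp(2*y) + 9*exp(y) + 4)*(3*exp(4*y) + exp(3*y) + exp(2*y) + 1))*exp(2*y)/(3*exp(4*y) + exp(3*y) + exp(2*y) + 1)^3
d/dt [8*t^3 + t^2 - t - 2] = 24*t^2 + 2*t - 1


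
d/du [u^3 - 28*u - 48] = 3*u^2 - 28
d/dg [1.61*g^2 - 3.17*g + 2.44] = 3.22*g - 3.17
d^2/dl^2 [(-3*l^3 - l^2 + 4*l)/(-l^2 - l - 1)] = 2*(-5*l^3 + 6*l^2 + 21*l + 5)/(l^6 + 3*l^5 + 6*l^4 + 7*l^3 + 6*l^2 + 3*l + 1)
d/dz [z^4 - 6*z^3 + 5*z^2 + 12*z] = 4*z^3 - 18*z^2 + 10*z + 12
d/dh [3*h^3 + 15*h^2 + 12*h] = 9*h^2 + 30*h + 12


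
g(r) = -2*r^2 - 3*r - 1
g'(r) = -4*r - 3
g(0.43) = -2.66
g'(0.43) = -4.72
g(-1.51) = -1.03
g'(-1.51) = 3.04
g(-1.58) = -1.25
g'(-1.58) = 3.32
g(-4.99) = -35.83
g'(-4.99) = 16.96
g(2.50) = -21.00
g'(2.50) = -13.00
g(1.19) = -7.40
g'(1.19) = -7.76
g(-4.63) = -29.98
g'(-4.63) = 15.52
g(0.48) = -2.90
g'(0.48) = -4.92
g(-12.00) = -253.00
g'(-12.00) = 45.00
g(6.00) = -91.00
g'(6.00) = -27.00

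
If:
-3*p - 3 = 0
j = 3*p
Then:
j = -3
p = -1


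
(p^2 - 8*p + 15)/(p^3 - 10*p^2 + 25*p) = (p - 3)/(p*(p - 5))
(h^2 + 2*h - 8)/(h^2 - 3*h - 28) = (h - 2)/(h - 7)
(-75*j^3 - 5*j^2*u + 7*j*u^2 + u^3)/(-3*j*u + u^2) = 25*j^2/u + 10*j + u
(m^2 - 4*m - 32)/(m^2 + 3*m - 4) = (m - 8)/(m - 1)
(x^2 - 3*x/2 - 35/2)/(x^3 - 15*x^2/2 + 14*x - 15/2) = (2*x + 7)/(2*x^2 - 5*x + 3)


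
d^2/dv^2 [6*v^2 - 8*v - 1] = 12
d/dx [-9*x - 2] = -9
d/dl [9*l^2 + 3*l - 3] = 18*l + 3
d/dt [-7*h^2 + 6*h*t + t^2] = 6*h + 2*t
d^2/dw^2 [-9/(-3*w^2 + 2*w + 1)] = 18*(9*w^2 - 6*w - 4*(3*w - 1)^2 - 3)/(-3*w^2 + 2*w + 1)^3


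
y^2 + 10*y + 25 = (y + 5)^2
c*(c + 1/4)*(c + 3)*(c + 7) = c^4 + 41*c^3/4 + 47*c^2/2 + 21*c/4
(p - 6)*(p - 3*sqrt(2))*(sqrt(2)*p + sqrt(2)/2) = sqrt(2)*p^3 - 11*sqrt(2)*p^2/2 - 6*p^2 - 3*sqrt(2)*p + 33*p + 18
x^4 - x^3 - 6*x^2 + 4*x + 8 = (x - 2)^2*(x + 1)*(x + 2)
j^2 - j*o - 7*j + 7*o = (j - 7)*(j - o)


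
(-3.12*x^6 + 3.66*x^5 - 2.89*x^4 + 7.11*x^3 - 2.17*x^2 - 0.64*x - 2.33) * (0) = 0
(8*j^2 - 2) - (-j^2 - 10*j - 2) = 9*j^2 + 10*j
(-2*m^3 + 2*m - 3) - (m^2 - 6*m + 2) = -2*m^3 - m^2 + 8*m - 5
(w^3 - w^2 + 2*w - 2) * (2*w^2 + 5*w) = 2*w^5 + 3*w^4 - w^3 + 6*w^2 - 10*w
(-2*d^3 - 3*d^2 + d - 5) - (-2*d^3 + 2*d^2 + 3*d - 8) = -5*d^2 - 2*d + 3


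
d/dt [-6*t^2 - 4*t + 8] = -12*t - 4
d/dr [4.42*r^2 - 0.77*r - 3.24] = 8.84*r - 0.77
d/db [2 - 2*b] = -2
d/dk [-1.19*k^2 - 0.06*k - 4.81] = -2.38*k - 0.06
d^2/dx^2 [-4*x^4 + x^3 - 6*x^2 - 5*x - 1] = -48*x^2 + 6*x - 12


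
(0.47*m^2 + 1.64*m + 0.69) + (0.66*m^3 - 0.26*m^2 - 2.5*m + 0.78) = 0.66*m^3 + 0.21*m^2 - 0.86*m + 1.47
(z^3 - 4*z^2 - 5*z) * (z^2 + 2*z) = z^5 - 2*z^4 - 13*z^3 - 10*z^2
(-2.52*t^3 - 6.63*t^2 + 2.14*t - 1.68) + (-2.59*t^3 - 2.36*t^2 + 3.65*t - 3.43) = -5.11*t^3 - 8.99*t^2 + 5.79*t - 5.11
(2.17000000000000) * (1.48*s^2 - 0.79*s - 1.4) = 3.2116*s^2 - 1.7143*s - 3.038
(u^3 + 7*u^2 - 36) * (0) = 0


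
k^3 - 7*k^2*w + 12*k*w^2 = k*(k - 4*w)*(k - 3*w)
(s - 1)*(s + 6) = s^2 + 5*s - 6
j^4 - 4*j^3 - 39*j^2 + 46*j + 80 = (j - 8)*(j - 2)*(j + 1)*(j + 5)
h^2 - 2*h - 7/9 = (h - 7/3)*(h + 1/3)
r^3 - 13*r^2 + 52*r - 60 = (r - 6)*(r - 5)*(r - 2)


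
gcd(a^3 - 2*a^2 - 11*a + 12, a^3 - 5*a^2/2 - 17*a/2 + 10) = a^2 - 5*a + 4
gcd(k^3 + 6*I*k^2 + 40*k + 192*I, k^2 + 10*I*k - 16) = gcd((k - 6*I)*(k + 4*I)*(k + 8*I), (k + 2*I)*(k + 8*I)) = k + 8*I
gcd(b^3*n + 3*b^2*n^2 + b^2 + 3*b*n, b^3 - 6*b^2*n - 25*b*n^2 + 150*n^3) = 1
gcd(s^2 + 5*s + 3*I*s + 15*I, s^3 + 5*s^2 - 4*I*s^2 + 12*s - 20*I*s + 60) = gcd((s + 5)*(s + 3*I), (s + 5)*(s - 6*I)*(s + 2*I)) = s + 5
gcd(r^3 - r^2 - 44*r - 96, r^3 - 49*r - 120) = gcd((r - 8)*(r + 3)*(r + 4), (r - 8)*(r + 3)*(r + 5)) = r^2 - 5*r - 24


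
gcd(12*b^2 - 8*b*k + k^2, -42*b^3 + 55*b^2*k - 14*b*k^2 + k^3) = 6*b - k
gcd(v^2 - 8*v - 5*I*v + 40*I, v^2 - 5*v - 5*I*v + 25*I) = v - 5*I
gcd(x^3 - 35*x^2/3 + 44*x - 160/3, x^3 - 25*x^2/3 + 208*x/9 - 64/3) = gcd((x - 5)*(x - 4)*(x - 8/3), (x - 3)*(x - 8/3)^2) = x - 8/3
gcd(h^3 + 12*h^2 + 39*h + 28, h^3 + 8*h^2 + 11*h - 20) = h + 4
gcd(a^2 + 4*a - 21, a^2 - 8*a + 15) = a - 3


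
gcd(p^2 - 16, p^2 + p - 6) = 1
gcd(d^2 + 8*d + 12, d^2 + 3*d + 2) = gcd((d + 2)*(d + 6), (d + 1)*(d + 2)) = d + 2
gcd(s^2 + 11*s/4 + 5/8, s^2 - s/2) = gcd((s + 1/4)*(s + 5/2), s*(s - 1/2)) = 1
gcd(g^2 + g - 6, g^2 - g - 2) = g - 2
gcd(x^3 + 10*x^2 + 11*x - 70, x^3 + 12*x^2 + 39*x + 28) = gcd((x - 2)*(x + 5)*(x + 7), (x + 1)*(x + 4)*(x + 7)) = x + 7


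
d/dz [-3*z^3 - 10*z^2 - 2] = z*(-9*z - 20)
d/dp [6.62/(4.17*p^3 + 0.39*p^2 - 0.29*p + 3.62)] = (-82.8162*p^2 - 5.1636*p + 1.9198)/(4.17*p^3 + 0.39*p^2 - 0.29*p + 3.62)^2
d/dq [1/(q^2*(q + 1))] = (-3*q - 2)/(q^3*(q^2 + 2*q + 1))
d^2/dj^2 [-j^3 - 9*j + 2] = -6*j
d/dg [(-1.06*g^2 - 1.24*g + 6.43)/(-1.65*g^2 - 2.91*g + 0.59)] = (1.0386*g^2 + 19.9682*g + 17.9797)/(2.7225*g^4 + 9.603*g^3 + 6.5211*g^2 - 3.4338*g + 0.3481)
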